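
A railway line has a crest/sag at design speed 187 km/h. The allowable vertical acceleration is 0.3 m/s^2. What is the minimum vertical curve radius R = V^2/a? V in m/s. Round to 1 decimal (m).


Convert speed: V = 187 / 3.6 = 51.9444 m/s
V^2 = 2698.2253 m^2/s^2
R_v = 2698.2253 / 0.3
R_v = 8994.1 m

8994.1


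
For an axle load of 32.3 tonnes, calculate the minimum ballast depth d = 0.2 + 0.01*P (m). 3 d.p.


d = 0.2 + 0.01 * 32.3
d = 0.2 + 0.323
d = 0.523 m

0.523


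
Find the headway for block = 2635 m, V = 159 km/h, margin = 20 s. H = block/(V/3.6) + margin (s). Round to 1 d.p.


V = 159 / 3.6 = 44.1667 m/s
Block traversal time = 2635 / 44.1667 = 59.6604 s
Headway = 59.6604 + 20
Headway = 79.7 s

79.7


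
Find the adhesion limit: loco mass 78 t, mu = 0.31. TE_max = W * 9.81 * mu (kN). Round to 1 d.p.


TE_max = W * g * mu
TE_max = 78 * 9.81 * 0.31
TE_max = 765.18 * 0.31
TE_max = 237.2 kN

237.2


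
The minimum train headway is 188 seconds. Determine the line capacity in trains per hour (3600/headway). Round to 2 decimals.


Capacity = 3600 / headway
Capacity = 3600 / 188
Capacity = 19.15 trains/hour

19.15


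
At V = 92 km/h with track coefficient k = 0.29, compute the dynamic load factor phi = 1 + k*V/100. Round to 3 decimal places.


phi = 1 + k * V / 100
phi = 1 + 0.29 * 92 / 100
phi = 1 + 0.2668
phi = 1.267

1.267


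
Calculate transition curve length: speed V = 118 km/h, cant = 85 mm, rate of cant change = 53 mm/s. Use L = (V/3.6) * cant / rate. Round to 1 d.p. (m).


Convert speed: V = 118 / 3.6 = 32.7778 m/s
L = 32.7778 * 85 / 53
L = 2786.1111 / 53
L = 52.6 m

52.6


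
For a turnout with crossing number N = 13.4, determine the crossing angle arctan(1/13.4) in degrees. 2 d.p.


1/N = 1/13.4 = 0.074627
angle = arctan(0.074627) = 0.074489 rad
angle = 0.074489 * 180/pi = 4.27 degrees

4.27


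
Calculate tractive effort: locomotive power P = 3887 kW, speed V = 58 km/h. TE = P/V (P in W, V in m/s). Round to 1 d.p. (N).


Convert: P = 3887 kW = 3887000 W
V = 58 / 3.6 = 16.1111 m/s
TE = 3887000 / 16.1111
TE = 241262.1 N

241262.1


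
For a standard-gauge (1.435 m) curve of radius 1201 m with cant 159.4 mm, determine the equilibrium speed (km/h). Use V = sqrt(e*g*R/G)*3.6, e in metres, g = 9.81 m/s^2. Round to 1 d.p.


Convert cant: e = 159.4 mm = 0.1594 m
V_ms = sqrt(0.1594 * 9.81 * 1201 / 1.435)
V_ms = sqrt(1308.725097) = 36.1763 m/s
V = 36.1763 * 3.6 = 130.2 km/h

130.2


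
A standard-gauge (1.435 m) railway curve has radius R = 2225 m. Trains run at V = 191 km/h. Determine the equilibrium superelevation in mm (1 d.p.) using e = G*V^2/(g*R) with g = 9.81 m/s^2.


Convert speed: V = 191 / 3.6 = 53.0556 m/s
Apply formula: e = 1.435 * 53.0556^2 / (9.81 * 2225)
e = 1.435 * 2814.892 / 21827.25
e = 0.185061 m = 185.1 mm

185.1


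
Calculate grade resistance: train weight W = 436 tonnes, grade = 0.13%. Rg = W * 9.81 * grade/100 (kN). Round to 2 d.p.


Rg = W * 9.81 * grade / 100
Rg = 436 * 9.81 * 0.13 / 100
Rg = 4277.16 * 0.0013
Rg = 5.56 kN

5.56


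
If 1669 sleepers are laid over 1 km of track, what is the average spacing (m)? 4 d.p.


Spacing = 1000 m / number of sleepers
Spacing = 1000 / 1669
Spacing = 0.5992 m

0.5992


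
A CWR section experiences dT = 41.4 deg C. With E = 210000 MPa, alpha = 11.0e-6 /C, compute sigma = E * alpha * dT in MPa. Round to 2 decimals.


sigma = E * alpha * dT
sigma = 210000 * 11.0e-6 * 41.4
sigma = 2.31 * 41.4
sigma = 95.63 MPa

95.63


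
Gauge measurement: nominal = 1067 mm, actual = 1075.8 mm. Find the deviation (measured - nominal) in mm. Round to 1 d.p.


Deviation = measured - nominal
Deviation = 1075.8 - 1067
Deviation = 8.8 mm

8.8


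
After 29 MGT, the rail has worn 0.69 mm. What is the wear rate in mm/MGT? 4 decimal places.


Wear rate = total wear / cumulative tonnage
Rate = 0.69 / 29
Rate = 0.0238 mm/MGT

0.0238


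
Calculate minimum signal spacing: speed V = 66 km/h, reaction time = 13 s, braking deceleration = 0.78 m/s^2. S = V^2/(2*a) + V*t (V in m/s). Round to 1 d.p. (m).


V = 66 / 3.6 = 18.3333 m/s
Braking distance = 18.3333^2 / (2*0.78) = 215.4558 m
Sighting distance = 18.3333 * 13 = 238.3333 m
S = 215.4558 + 238.3333 = 453.8 m

453.8


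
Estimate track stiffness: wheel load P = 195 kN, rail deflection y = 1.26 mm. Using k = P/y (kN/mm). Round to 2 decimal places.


Track stiffness k = P / y
k = 195 / 1.26
k = 154.76 kN/mm

154.76


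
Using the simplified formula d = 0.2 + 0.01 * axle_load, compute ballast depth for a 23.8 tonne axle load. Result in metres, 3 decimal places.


d = 0.2 + 0.01 * 23.8
d = 0.2 + 0.238
d = 0.438 m

0.438


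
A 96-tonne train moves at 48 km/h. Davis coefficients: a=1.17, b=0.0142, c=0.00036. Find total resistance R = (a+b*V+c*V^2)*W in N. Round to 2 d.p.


b*V = 0.0142 * 48 = 0.6816
c*V^2 = 0.00036 * 2304 = 0.82944
R_per_t = 1.17 + 0.6816 + 0.82944 = 2.68104 N/t
R_total = 2.68104 * 96 = 257.38 N

257.38


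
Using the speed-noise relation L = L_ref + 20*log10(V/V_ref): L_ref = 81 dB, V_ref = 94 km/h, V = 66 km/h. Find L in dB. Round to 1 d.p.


V/V_ref = 66 / 94 = 0.702128
log10(0.702128) = -0.153584
20 * -0.153584 = -3.0717
L = 81 + -3.0717 = 77.9 dB

77.9


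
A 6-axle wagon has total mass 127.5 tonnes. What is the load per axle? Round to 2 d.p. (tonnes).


Load per axle = total weight / number of axles
Load = 127.5 / 6
Load = 21.25 tonnes

21.25


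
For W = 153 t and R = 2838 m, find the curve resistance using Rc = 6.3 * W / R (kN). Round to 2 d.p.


Rc = 6.3 * W / R
Rc = 6.3 * 153 / 2838
Rc = 963.9 / 2838
Rc = 0.34 kN

0.34


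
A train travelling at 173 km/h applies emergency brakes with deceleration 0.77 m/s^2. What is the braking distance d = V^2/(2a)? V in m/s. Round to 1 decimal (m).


Convert speed: V = 173 / 3.6 = 48.0556 m/s
V^2 = 2309.3364
d = 2309.3364 / (2 * 0.77)
d = 2309.3364 / 1.54
d = 1499.6 m

1499.6


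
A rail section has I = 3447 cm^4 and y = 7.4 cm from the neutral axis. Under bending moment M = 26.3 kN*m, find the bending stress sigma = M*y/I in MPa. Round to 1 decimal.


Convert units:
M = 26.3 kN*m = 26300000 N*mm
y = 7.4 cm = 74 mm
I = 3447 cm^4 = 34470000 mm^4
sigma = 26300000 * 74 / 34470000
sigma = 56.5 MPa

56.5


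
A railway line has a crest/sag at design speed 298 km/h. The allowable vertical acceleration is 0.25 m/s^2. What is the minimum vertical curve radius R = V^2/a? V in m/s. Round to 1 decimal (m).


Convert speed: V = 298 / 3.6 = 82.7778 m/s
V^2 = 6852.1605 m^2/s^2
R_v = 6852.1605 / 0.25
R_v = 27408.6 m

27408.6


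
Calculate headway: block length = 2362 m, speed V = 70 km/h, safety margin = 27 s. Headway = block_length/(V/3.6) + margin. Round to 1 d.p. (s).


V = 70 / 3.6 = 19.4444 m/s
Block traversal time = 2362 / 19.4444 = 121.4743 s
Headway = 121.4743 + 27
Headway = 148.5 s

148.5


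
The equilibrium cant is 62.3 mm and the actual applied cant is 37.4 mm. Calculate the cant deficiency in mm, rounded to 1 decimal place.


Cant deficiency = equilibrium cant - actual cant
CD = 62.3 - 37.4
CD = 24.9 mm

24.9


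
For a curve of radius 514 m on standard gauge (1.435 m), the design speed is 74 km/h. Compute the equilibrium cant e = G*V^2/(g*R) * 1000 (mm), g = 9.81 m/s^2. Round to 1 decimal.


Convert speed: V = 74 / 3.6 = 20.5556 m/s
Apply formula: e = 1.435 * 20.5556^2 / (9.81 * 514)
e = 1.435 * 422.5309 / 5042.34
e = 0.120248 m = 120.2 mm

120.2


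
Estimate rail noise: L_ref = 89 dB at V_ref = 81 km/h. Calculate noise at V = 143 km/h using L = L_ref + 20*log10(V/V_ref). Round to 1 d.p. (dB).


V/V_ref = 143 / 81 = 1.765432
log10(1.765432) = 0.246851
20 * 0.246851 = 4.937
L = 89 + 4.937 = 93.9 dB

93.9


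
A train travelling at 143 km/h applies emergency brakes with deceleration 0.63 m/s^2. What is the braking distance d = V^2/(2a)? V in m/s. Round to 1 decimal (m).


Convert speed: V = 143 / 3.6 = 39.7222 m/s
V^2 = 1577.8549
d = 1577.8549 / (2 * 0.63)
d = 1577.8549 / 1.26
d = 1252.3 m

1252.3


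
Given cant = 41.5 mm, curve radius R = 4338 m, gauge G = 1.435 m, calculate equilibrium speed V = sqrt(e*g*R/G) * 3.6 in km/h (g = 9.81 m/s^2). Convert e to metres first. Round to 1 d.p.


Convert cant: e = 41.5 mm = 0.0415 m
V_ms = sqrt(0.0415 * 9.81 * 4338 / 1.435)
V_ms = sqrt(1230.707226) = 35.0814 m/s
V = 35.0814 * 3.6 = 126.3 km/h

126.3


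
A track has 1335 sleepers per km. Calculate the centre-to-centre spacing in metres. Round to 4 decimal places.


Spacing = 1000 m / number of sleepers
Spacing = 1000 / 1335
Spacing = 0.7491 m

0.7491


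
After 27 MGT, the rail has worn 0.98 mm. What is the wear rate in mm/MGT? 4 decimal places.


Wear rate = total wear / cumulative tonnage
Rate = 0.98 / 27
Rate = 0.0363 mm/MGT

0.0363


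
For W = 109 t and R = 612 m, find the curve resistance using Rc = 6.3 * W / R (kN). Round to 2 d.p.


Rc = 6.3 * W / R
Rc = 6.3 * 109 / 612
Rc = 686.7 / 612
Rc = 1.12 kN

1.12


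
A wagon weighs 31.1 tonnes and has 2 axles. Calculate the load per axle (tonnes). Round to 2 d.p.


Load per axle = total weight / number of axles
Load = 31.1 / 2
Load = 15.55 tonnes

15.55


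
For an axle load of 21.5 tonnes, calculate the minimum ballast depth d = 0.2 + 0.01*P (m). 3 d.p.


d = 0.2 + 0.01 * 21.5
d = 0.2 + 0.215
d = 0.415 m

0.415


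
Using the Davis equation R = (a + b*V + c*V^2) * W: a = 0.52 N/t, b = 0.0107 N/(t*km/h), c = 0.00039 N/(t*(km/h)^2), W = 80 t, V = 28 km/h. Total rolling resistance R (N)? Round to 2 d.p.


b*V = 0.0107 * 28 = 0.2996
c*V^2 = 0.00039 * 784 = 0.30576
R_per_t = 0.52 + 0.2996 + 0.30576 = 1.12536 N/t
R_total = 1.12536 * 80 = 90.03 N

90.03


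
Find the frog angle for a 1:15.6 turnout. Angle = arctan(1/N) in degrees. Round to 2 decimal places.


1/N = 1/15.6 = 0.064103
angle = arctan(0.064103) = 0.064015 rad
angle = 0.064015 * 180/pi = 3.67 degrees

3.67


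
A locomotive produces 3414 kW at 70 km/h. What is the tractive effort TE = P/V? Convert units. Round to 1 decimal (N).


Convert: P = 3414 kW = 3414000 W
V = 70 / 3.6 = 19.4444 m/s
TE = 3414000 / 19.4444
TE = 175577.1 N

175577.1


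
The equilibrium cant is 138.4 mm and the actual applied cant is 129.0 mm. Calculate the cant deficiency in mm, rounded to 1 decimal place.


Cant deficiency = equilibrium cant - actual cant
CD = 138.4 - 129.0
CD = 9.4 mm

9.4


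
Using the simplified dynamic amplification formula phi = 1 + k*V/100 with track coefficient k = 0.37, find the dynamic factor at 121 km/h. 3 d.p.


phi = 1 + k * V / 100
phi = 1 + 0.37 * 121 / 100
phi = 1 + 0.4477
phi = 1.448

1.448


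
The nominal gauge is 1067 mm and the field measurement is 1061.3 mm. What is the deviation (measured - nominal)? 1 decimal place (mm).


Deviation = measured - nominal
Deviation = 1061.3 - 1067
Deviation = -5.7 mm

-5.7


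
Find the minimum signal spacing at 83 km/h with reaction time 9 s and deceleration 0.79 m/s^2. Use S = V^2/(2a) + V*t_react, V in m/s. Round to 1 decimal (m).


V = 83 / 3.6 = 23.0556 m/s
Braking distance = 23.0556^2 / (2*0.79) = 336.4295 m
Sighting distance = 23.0556 * 9 = 207.5 m
S = 336.4295 + 207.5 = 543.9 m

543.9


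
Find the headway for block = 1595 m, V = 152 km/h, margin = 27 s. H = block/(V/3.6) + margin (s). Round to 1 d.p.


V = 152 / 3.6 = 42.2222 m/s
Block traversal time = 1595 / 42.2222 = 37.7763 s
Headway = 37.7763 + 27
Headway = 64.8 s

64.8


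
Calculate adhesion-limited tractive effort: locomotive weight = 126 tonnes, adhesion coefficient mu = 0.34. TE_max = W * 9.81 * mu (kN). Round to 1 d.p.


TE_max = W * g * mu
TE_max = 126 * 9.81 * 0.34
TE_max = 1236.06 * 0.34
TE_max = 420.3 kN

420.3


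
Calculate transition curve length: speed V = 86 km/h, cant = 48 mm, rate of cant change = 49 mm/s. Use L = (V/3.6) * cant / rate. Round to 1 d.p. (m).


Convert speed: V = 86 / 3.6 = 23.8889 m/s
L = 23.8889 * 48 / 49
L = 1146.6667 / 49
L = 23.4 m

23.4


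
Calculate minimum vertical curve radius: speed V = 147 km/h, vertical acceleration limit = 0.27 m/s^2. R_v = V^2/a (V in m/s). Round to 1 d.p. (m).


Convert speed: V = 147 / 3.6 = 40.8333 m/s
V^2 = 1667.3611 m^2/s^2
R_v = 1667.3611 / 0.27
R_v = 6175.4 m

6175.4


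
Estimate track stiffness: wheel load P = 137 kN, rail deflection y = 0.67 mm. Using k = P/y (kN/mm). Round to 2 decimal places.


Track stiffness k = P / y
k = 137 / 0.67
k = 204.48 kN/mm

204.48


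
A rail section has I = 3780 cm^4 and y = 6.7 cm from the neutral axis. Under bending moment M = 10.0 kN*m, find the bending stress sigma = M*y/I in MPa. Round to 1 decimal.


Convert units:
M = 10.0 kN*m = 10000000 N*mm
y = 6.7 cm = 67 mm
I = 3780 cm^4 = 37800000 mm^4
sigma = 10000000 * 67 / 37800000
sigma = 17.7 MPa

17.7


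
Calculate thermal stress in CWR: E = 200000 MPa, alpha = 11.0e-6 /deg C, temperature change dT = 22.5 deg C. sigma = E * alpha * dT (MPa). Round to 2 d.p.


sigma = E * alpha * dT
sigma = 200000 * 11.0e-6 * 22.5
sigma = 2.2 * 22.5
sigma = 49.50 MPa

49.50


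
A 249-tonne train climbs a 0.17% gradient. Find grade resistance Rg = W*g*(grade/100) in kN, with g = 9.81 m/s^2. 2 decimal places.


Rg = W * 9.81 * grade / 100
Rg = 249 * 9.81 * 0.17 / 100
Rg = 2442.69 * 0.0017
Rg = 4.15 kN

4.15


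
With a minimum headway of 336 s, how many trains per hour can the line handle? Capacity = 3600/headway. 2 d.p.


Capacity = 3600 / headway
Capacity = 3600 / 336
Capacity = 10.71 trains/hour

10.71


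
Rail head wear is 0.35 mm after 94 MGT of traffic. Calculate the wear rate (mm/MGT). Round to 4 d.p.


Wear rate = total wear / cumulative tonnage
Rate = 0.35 / 94
Rate = 0.0037 mm/MGT

0.0037


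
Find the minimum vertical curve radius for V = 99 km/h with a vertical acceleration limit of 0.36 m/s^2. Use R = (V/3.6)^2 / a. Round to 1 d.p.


Convert speed: V = 99 / 3.6 = 27.5 m/s
V^2 = 756.25 m^2/s^2
R_v = 756.25 / 0.36
R_v = 2100.7 m

2100.7


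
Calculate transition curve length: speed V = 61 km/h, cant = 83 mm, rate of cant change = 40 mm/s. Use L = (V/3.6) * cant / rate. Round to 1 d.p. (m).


Convert speed: V = 61 / 3.6 = 16.9444 m/s
L = 16.9444 * 83 / 40
L = 1406.3889 / 40
L = 35.2 m

35.2


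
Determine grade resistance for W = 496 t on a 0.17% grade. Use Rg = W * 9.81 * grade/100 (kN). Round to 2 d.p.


Rg = W * 9.81 * grade / 100
Rg = 496 * 9.81 * 0.17 / 100
Rg = 4865.76 * 0.0017
Rg = 8.27 kN

8.27


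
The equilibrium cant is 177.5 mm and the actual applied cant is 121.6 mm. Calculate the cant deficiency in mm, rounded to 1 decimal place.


Cant deficiency = equilibrium cant - actual cant
CD = 177.5 - 121.6
CD = 55.9 mm

55.9


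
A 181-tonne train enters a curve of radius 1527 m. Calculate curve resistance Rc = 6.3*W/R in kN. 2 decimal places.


Rc = 6.3 * W / R
Rc = 6.3 * 181 / 1527
Rc = 1140.3 / 1527
Rc = 0.75 kN

0.75


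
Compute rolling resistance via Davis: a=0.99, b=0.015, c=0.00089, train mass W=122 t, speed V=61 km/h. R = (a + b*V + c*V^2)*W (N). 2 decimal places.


b*V = 0.015 * 61 = 0.915
c*V^2 = 0.00089 * 3721 = 3.31169
R_per_t = 0.99 + 0.915 + 3.31169 = 5.21669 N/t
R_total = 5.21669 * 122 = 636.44 N

636.44


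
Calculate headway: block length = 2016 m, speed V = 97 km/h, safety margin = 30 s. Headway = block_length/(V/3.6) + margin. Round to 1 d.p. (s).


V = 97 / 3.6 = 26.9444 m/s
Block traversal time = 2016 / 26.9444 = 74.8206 s
Headway = 74.8206 + 30
Headway = 104.8 s

104.8


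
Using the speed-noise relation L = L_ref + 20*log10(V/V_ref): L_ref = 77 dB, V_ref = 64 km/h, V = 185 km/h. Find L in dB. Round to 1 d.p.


V/V_ref = 185 / 64 = 2.890625
log10(2.890625) = 0.460992
20 * 0.460992 = 9.2198
L = 77 + 9.2198 = 86.2 dB

86.2


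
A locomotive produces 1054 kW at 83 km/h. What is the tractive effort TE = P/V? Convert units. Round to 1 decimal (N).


Convert: P = 1054 kW = 1054000 W
V = 83 / 3.6 = 23.0556 m/s
TE = 1054000 / 23.0556
TE = 45715.7 N

45715.7


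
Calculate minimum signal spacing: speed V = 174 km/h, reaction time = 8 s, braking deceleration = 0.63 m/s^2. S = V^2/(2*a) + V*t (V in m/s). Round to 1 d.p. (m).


V = 174 / 3.6 = 48.3333 m/s
Braking distance = 48.3333^2 / (2*0.63) = 1854.0564 m
Sighting distance = 48.3333 * 8 = 386.6667 m
S = 1854.0564 + 386.6667 = 2240.7 m

2240.7


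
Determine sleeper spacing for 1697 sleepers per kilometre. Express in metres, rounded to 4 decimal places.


Spacing = 1000 m / number of sleepers
Spacing = 1000 / 1697
Spacing = 0.5893 m

0.5893


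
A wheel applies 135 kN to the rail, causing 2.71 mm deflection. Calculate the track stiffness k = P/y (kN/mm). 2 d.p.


Track stiffness k = P / y
k = 135 / 2.71
k = 49.82 kN/mm

49.82


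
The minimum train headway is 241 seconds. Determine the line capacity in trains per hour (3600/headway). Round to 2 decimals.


Capacity = 3600 / headway
Capacity = 3600 / 241
Capacity = 14.94 trains/hour

14.94


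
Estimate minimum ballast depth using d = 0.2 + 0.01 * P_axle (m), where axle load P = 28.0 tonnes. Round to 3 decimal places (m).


d = 0.2 + 0.01 * 28.0
d = 0.2 + 0.28
d = 0.480 m

0.480


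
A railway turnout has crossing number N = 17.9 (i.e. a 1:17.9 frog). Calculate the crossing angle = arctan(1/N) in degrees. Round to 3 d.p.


1/N = 1/17.9 = 0.055866
angle = arctan(0.055866) = 0.055808 rad
angle = 0.055808 * 180/pi = 3.198 degrees

3.198


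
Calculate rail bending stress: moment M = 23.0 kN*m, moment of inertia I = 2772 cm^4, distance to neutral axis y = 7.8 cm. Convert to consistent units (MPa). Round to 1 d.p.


Convert units:
M = 23.0 kN*m = 23000000 N*mm
y = 7.8 cm = 78 mm
I = 2772 cm^4 = 27720000 mm^4
sigma = 23000000 * 78 / 27720000
sigma = 64.7 MPa

64.7


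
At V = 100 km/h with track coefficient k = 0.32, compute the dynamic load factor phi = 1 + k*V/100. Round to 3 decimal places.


phi = 1 + k * V / 100
phi = 1 + 0.32 * 100 / 100
phi = 1 + 0.32
phi = 1.320

1.320


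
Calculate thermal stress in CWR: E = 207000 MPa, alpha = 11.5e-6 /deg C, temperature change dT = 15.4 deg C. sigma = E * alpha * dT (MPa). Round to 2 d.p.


sigma = E * alpha * dT
sigma = 207000 * 11.5e-6 * 15.4
sigma = 2.3805 * 15.4
sigma = 36.66 MPa

36.66


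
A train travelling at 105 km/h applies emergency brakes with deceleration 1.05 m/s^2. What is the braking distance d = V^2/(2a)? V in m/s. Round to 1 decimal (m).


Convert speed: V = 105 / 3.6 = 29.1667 m/s
V^2 = 850.6944
d = 850.6944 / (2 * 1.05)
d = 850.6944 / 2.1
d = 405.1 m

405.1


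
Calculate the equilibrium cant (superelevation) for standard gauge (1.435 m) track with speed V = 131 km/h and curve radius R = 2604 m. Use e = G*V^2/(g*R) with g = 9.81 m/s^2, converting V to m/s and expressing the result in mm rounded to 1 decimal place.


Convert speed: V = 131 / 3.6 = 36.3889 m/s
Apply formula: e = 1.435 * 36.3889^2 / (9.81 * 2604)
e = 1.435 * 1324.1512 / 25545.24
e = 0.074384 m = 74.4 mm

74.4


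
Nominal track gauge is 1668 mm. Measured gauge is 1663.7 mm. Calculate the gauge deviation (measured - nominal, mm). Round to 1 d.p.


Deviation = measured - nominal
Deviation = 1663.7 - 1668
Deviation = -4.3 mm

-4.3


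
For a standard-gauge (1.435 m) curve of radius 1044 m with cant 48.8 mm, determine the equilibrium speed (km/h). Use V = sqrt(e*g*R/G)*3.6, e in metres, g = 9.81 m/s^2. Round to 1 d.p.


Convert cant: e = 48.8 mm = 0.0488 m
V_ms = sqrt(0.0488 * 9.81 * 1044 / 1.435)
V_ms = sqrt(348.28713) = 18.6625 m/s
V = 18.6625 * 3.6 = 67.2 km/h

67.2


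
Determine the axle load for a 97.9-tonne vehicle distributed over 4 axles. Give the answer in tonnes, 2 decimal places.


Load per axle = total weight / number of axles
Load = 97.9 / 4
Load = 24.48 tonnes

24.48


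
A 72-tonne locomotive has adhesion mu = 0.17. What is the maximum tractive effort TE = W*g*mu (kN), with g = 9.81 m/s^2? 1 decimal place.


TE_max = W * g * mu
TE_max = 72 * 9.81 * 0.17
TE_max = 706.32 * 0.17
TE_max = 120.1 kN

120.1


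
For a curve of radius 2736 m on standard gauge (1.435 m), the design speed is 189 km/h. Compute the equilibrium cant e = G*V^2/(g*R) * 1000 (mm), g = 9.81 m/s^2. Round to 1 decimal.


Convert speed: V = 189 / 3.6 = 52.5 m/s
Apply formula: e = 1.435 * 52.5^2 / (9.81 * 2736)
e = 1.435 * 2756.25 / 26840.16
e = 0.147362 m = 147.4 mm

147.4


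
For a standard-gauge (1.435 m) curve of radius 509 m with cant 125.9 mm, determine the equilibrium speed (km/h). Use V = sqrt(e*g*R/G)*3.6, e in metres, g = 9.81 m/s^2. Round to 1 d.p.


Convert cant: e = 125.9 mm = 0.1259 m
V_ms = sqrt(0.1259 * 9.81 * 509 / 1.435)
V_ms = sqrt(438.087255) = 20.9305 m/s
V = 20.9305 * 3.6 = 75.3 km/h

75.3


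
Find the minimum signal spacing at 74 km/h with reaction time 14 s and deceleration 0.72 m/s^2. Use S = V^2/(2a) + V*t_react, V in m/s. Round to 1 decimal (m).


V = 74 / 3.6 = 20.5556 m/s
Braking distance = 20.5556^2 / (2*0.72) = 293.4242 m
Sighting distance = 20.5556 * 14 = 287.7778 m
S = 293.4242 + 287.7778 = 581.2 m

581.2


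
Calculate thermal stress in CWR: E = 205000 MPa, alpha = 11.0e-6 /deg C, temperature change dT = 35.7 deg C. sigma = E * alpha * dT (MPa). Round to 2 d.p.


sigma = E * alpha * dT
sigma = 205000 * 11.0e-6 * 35.7
sigma = 2.255 * 35.7
sigma = 80.50 MPa

80.50


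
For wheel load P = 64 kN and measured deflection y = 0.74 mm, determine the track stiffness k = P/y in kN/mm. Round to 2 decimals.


Track stiffness k = P / y
k = 64 / 0.74
k = 86.49 kN/mm

86.49


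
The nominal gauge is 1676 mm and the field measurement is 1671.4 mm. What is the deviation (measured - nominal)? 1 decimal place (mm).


Deviation = measured - nominal
Deviation = 1671.4 - 1676
Deviation = -4.6 mm

-4.6


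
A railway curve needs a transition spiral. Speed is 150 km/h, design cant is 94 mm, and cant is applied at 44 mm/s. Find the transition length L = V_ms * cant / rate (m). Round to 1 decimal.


Convert speed: V = 150 / 3.6 = 41.6667 m/s
L = 41.6667 * 94 / 44
L = 3916.6667 / 44
L = 89.0 m

89.0


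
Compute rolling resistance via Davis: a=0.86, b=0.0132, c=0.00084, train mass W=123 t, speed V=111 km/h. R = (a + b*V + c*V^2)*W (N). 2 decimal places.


b*V = 0.0132 * 111 = 1.4652
c*V^2 = 0.00084 * 12321 = 10.34964
R_per_t = 0.86 + 1.4652 + 10.34964 = 12.67484 N/t
R_total = 12.67484 * 123 = 1559.01 N

1559.01


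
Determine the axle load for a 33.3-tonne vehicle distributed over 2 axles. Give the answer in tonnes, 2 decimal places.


Load per axle = total weight / number of axles
Load = 33.3 / 2
Load = 16.65 tonnes

16.65


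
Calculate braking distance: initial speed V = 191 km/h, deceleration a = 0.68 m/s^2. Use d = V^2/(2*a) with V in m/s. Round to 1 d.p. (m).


Convert speed: V = 191 / 3.6 = 53.0556 m/s
V^2 = 2814.892
d = 2814.892 / (2 * 0.68)
d = 2814.892 / 1.36
d = 2069.8 m

2069.8


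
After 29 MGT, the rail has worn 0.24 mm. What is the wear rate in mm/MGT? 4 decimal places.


Wear rate = total wear / cumulative tonnage
Rate = 0.24 / 29
Rate = 0.0083 mm/MGT

0.0083


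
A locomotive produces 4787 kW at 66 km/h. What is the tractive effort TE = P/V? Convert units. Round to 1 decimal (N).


Convert: P = 4787 kW = 4787000 W
V = 66 / 3.6 = 18.3333 m/s
TE = 4787000 / 18.3333
TE = 261109.1 N

261109.1


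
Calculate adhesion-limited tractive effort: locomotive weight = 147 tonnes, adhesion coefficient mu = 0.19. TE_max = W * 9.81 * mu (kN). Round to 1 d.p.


TE_max = W * g * mu
TE_max = 147 * 9.81 * 0.19
TE_max = 1442.07 * 0.19
TE_max = 274.0 kN

274.0


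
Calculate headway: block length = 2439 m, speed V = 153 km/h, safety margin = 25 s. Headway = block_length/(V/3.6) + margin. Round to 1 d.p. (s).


V = 153 / 3.6 = 42.5 m/s
Block traversal time = 2439 / 42.5 = 57.3882 s
Headway = 57.3882 + 25
Headway = 82.4 s

82.4


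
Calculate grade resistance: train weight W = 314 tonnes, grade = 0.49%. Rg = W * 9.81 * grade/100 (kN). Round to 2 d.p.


Rg = W * 9.81 * grade / 100
Rg = 314 * 9.81 * 0.49 / 100
Rg = 3080.34 * 0.0049
Rg = 15.09 kN

15.09


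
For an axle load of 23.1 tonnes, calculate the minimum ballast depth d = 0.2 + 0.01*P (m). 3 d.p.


d = 0.2 + 0.01 * 23.1
d = 0.2 + 0.231
d = 0.431 m

0.431


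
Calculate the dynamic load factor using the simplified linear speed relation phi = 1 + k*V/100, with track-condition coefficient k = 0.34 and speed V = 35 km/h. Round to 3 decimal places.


phi = 1 + k * V / 100
phi = 1 + 0.34 * 35 / 100
phi = 1 + 0.119
phi = 1.119

1.119


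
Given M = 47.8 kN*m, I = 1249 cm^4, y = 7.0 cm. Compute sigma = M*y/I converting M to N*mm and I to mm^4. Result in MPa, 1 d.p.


Convert units:
M = 47.8 kN*m = 47800000 N*mm
y = 7.0 cm = 70 mm
I = 1249 cm^4 = 12490000 mm^4
sigma = 47800000 * 70 / 12490000
sigma = 267.9 MPa

267.9


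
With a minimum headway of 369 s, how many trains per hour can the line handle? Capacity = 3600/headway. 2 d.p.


Capacity = 3600 / headway
Capacity = 3600 / 369
Capacity = 9.76 trains/hour

9.76


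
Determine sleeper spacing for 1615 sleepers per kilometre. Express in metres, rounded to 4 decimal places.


Spacing = 1000 m / number of sleepers
Spacing = 1000 / 1615
Spacing = 0.6192 m

0.6192


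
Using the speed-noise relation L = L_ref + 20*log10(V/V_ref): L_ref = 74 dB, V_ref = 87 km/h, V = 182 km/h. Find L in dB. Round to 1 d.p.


V/V_ref = 182 / 87 = 2.091954
log10(2.091954) = 0.320552
20 * 0.320552 = 6.411
L = 74 + 6.411 = 80.4 dB

80.4


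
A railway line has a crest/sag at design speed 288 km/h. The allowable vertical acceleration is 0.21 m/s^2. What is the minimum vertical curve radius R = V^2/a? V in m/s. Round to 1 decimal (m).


Convert speed: V = 288 / 3.6 = 80.0 m/s
V^2 = 6400.0 m^2/s^2
R_v = 6400.0 / 0.21
R_v = 30476.2 m

30476.2


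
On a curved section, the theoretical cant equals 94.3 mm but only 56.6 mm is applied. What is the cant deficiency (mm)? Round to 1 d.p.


Cant deficiency = equilibrium cant - actual cant
CD = 94.3 - 56.6
CD = 37.7 mm

37.7


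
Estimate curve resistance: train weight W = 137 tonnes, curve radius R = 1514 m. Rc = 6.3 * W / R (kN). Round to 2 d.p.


Rc = 6.3 * W / R
Rc = 6.3 * 137 / 1514
Rc = 863.1 / 1514
Rc = 0.57 kN

0.57


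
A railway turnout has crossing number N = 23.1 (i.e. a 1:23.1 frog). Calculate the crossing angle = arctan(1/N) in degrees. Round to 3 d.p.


1/N = 1/23.1 = 0.04329
angle = arctan(0.04329) = 0.043263 rad
angle = 0.043263 * 180/pi = 2.479 degrees

2.479


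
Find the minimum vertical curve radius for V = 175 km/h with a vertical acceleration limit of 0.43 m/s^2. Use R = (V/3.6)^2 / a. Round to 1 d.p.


Convert speed: V = 175 / 3.6 = 48.6111 m/s
V^2 = 2363.0401 m^2/s^2
R_v = 2363.0401 / 0.43
R_v = 5495.4 m

5495.4


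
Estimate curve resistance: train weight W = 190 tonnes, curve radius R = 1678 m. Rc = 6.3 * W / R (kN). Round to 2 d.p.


Rc = 6.3 * W / R
Rc = 6.3 * 190 / 1678
Rc = 1197.0 / 1678
Rc = 0.71 kN

0.71


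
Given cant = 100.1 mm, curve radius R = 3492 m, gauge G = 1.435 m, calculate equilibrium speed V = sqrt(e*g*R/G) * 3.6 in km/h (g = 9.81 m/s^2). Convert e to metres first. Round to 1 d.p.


Convert cant: e = 100.1 mm = 0.1001 m
V_ms = sqrt(0.1001 * 9.81 * 3492 / 1.435)
V_ms = sqrt(2389.601151) = 48.8835 m/s
V = 48.8835 * 3.6 = 176.0 km/h

176.0


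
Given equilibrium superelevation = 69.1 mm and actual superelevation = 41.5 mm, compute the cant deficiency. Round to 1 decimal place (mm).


Cant deficiency = equilibrium cant - actual cant
CD = 69.1 - 41.5
CD = 27.6 mm

27.6


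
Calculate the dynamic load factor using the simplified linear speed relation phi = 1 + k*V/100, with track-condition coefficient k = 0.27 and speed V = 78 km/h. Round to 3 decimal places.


phi = 1 + k * V / 100
phi = 1 + 0.27 * 78 / 100
phi = 1 + 0.2106
phi = 1.211

1.211


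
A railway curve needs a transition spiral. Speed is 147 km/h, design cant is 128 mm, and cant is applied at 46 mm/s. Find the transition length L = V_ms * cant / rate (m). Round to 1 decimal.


Convert speed: V = 147 / 3.6 = 40.8333 m/s
L = 40.8333 * 128 / 46
L = 5226.6667 / 46
L = 113.6 m

113.6


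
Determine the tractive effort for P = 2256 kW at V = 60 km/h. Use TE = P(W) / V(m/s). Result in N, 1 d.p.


Convert: P = 2256 kW = 2256000 W
V = 60 / 3.6 = 16.6667 m/s
TE = 2256000 / 16.6667
TE = 135360.0 N

135360.0


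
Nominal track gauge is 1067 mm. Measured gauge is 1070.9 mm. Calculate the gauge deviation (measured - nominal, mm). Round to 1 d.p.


Deviation = measured - nominal
Deviation = 1070.9 - 1067
Deviation = 3.9 mm

3.9


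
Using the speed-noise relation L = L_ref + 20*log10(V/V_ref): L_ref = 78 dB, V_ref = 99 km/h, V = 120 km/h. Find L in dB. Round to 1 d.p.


V/V_ref = 120 / 99 = 1.212121
log10(1.212121) = 0.083546
20 * 0.083546 = 1.6709
L = 78 + 1.6709 = 79.7 dB

79.7


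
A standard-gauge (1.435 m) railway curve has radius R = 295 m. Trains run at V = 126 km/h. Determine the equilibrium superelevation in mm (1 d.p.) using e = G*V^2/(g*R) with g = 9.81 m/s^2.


Convert speed: V = 126 / 3.6 = 35.0 m/s
Apply formula: e = 1.435 * 35.0^2 / (9.81 * 295)
e = 1.435 * 1225.0 / 2893.95
e = 0.607431 m = 607.4 mm

607.4


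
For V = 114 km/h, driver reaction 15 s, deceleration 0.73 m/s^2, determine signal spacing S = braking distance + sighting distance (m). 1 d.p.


V = 114 / 3.6 = 31.6667 m/s
Braking distance = 31.6667^2 / (2*0.73) = 686.8341 m
Sighting distance = 31.6667 * 15 = 475.0 m
S = 686.8341 + 475.0 = 1161.8 m

1161.8


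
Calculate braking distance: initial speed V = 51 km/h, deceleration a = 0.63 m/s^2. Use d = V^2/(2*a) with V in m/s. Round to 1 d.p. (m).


Convert speed: V = 51 / 3.6 = 14.1667 m/s
V^2 = 200.6944
d = 200.6944 / (2 * 0.63)
d = 200.6944 / 1.26
d = 159.3 m

159.3


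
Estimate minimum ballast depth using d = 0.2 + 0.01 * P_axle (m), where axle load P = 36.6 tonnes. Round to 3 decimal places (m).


d = 0.2 + 0.01 * 36.6
d = 0.2 + 0.366
d = 0.566 m

0.566


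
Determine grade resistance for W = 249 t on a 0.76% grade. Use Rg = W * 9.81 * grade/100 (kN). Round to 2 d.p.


Rg = W * 9.81 * grade / 100
Rg = 249 * 9.81 * 0.76 / 100
Rg = 2442.69 * 0.0076
Rg = 18.56 kN

18.56


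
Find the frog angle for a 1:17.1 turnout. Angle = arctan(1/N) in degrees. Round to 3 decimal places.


1/N = 1/17.1 = 0.05848
angle = arctan(0.05848) = 0.058413 rad
angle = 0.058413 * 180/pi = 3.347 degrees

3.347


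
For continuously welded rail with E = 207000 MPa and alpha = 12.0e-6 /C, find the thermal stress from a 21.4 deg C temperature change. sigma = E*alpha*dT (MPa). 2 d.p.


sigma = E * alpha * dT
sigma = 207000 * 12.0e-6 * 21.4
sigma = 2.484 * 21.4
sigma = 53.16 MPa

53.16


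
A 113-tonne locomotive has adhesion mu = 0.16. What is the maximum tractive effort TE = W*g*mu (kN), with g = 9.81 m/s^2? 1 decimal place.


TE_max = W * g * mu
TE_max = 113 * 9.81 * 0.16
TE_max = 1108.53 * 0.16
TE_max = 177.4 kN

177.4


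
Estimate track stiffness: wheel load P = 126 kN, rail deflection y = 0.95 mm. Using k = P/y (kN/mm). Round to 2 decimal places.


Track stiffness k = P / y
k = 126 / 0.95
k = 132.63 kN/mm

132.63


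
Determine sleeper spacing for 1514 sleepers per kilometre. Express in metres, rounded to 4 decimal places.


Spacing = 1000 m / number of sleepers
Spacing = 1000 / 1514
Spacing = 0.6605 m

0.6605


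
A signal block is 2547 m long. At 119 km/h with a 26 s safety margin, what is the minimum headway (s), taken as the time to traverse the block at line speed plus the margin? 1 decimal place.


V = 119 / 3.6 = 33.0556 m/s
Block traversal time = 2547 / 33.0556 = 77.0521 s
Headway = 77.0521 + 26
Headway = 103.1 s

103.1


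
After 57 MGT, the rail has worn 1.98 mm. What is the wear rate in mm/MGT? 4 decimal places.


Wear rate = total wear / cumulative tonnage
Rate = 1.98 / 57
Rate = 0.0347 mm/MGT

0.0347


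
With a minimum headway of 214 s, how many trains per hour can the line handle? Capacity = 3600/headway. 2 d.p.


Capacity = 3600 / headway
Capacity = 3600 / 214
Capacity = 16.82 trains/hour

16.82


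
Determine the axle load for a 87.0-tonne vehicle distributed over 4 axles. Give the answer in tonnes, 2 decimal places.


Load per axle = total weight / number of axles
Load = 87.0 / 4
Load = 21.75 tonnes

21.75


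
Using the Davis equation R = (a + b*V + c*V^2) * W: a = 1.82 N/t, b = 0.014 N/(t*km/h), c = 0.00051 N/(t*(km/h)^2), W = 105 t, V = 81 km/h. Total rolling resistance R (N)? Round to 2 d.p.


b*V = 0.014 * 81 = 1.134
c*V^2 = 0.00051 * 6561 = 3.34611
R_per_t = 1.82 + 1.134 + 3.34611 = 6.30011 N/t
R_total = 6.30011 * 105 = 661.51 N

661.51


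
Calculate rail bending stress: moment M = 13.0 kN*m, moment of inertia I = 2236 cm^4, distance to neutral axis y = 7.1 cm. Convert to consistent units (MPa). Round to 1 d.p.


Convert units:
M = 13.0 kN*m = 13000000 N*mm
y = 7.1 cm = 71 mm
I = 2236 cm^4 = 22360000 mm^4
sigma = 13000000 * 71 / 22360000
sigma = 41.3 MPa

41.3


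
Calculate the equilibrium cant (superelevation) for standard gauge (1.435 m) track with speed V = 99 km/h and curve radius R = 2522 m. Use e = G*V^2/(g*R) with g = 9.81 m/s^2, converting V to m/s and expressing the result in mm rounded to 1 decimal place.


Convert speed: V = 99 / 3.6 = 27.5 m/s
Apply formula: e = 1.435 * 27.5^2 / (9.81 * 2522)
e = 1.435 * 756.25 / 24740.82
e = 0.043863 m = 43.9 mm

43.9


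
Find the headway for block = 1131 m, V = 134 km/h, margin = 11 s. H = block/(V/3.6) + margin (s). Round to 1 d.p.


V = 134 / 3.6 = 37.2222 m/s
Block traversal time = 1131 / 37.2222 = 30.3851 s
Headway = 30.3851 + 11
Headway = 41.4 s

41.4


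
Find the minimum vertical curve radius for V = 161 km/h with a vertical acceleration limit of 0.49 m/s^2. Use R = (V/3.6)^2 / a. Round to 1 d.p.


Convert speed: V = 161 / 3.6 = 44.7222 m/s
V^2 = 2000.0772 m^2/s^2
R_v = 2000.0772 / 0.49
R_v = 4081.8 m

4081.8


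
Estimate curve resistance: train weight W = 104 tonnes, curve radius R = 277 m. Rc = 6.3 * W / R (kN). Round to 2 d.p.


Rc = 6.3 * W / R
Rc = 6.3 * 104 / 277
Rc = 655.2 / 277
Rc = 2.37 kN

2.37


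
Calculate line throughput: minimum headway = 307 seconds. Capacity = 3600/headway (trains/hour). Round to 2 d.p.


Capacity = 3600 / headway
Capacity = 3600 / 307
Capacity = 11.73 trains/hour

11.73


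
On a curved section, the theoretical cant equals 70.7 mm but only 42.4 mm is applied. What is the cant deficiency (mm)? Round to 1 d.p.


Cant deficiency = equilibrium cant - actual cant
CD = 70.7 - 42.4
CD = 28.3 mm

28.3


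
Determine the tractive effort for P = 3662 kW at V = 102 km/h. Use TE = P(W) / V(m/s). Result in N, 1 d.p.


Convert: P = 3662 kW = 3662000 W
V = 102 / 3.6 = 28.3333 m/s
TE = 3662000 / 28.3333
TE = 129247.1 N

129247.1


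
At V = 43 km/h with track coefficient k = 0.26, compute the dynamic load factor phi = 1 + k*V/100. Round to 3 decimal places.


phi = 1 + k * V / 100
phi = 1 + 0.26 * 43 / 100
phi = 1 + 0.1118
phi = 1.112

1.112


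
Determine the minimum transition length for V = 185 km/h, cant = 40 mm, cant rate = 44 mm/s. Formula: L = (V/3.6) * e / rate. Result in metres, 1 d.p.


Convert speed: V = 185 / 3.6 = 51.3889 m/s
L = 51.3889 * 40 / 44
L = 2055.5556 / 44
L = 46.7 m

46.7


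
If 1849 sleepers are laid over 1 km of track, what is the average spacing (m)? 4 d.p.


Spacing = 1000 m / number of sleepers
Spacing = 1000 / 1849
Spacing = 0.5408 m

0.5408


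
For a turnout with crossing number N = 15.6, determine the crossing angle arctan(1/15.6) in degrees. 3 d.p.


1/N = 1/15.6 = 0.064103
angle = arctan(0.064103) = 0.064015 rad
angle = 0.064015 * 180/pi = 3.668 degrees

3.668


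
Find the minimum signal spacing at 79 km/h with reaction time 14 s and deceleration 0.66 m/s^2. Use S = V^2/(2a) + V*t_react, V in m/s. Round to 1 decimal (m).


V = 79 / 3.6 = 21.9444 m/s
Braking distance = 21.9444^2 / (2*0.66) = 364.8172 m
Sighting distance = 21.9444 * 14 = 307.2222 m
S = 364.8172 + 307.2222 = 672.0 m

672.0


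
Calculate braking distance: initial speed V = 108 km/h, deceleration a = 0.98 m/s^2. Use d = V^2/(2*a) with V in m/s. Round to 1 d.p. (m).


Convert speed: V = 108 / 3.6 = 30.0 m/s
V^2 = 900.0
d = 900.0 / (2 * 0.98)
d = 900.0 / 1.96
d = 459.2 m

459.2


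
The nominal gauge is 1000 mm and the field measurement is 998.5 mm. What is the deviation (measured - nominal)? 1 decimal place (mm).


Deviation = measured - nominal
Deviation = 998.5 - 1000
Deviation = -1.5 mm

-1.5


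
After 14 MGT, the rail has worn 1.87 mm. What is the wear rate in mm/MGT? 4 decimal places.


Wear rate = total wear / cumulative tonnage
Rate = 1.87 / 14
Rate = 0.1336 mm/MGT

0.1336


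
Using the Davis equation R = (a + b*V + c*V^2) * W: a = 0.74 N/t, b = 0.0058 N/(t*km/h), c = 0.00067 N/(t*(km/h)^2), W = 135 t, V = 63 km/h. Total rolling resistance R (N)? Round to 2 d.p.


b*V = 0.0058 * 63 = 0.3654
c*V^2 = 0.00067 * 3969 = 2.65923
R_per_t = 0.74 + 0.3654 + 2.65923 = 3.76463 N/t
R_total = 3.76463 * 135 = 508.23 N

508.23


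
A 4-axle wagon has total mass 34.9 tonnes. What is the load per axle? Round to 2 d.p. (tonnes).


Load per axle = total weight / number of axles
Load = 34.9 / 4
Load = 8.73 tonnes

8.73


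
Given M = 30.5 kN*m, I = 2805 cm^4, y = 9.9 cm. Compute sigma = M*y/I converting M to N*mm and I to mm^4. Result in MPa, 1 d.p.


Convert units:
M = 30.5 kN*m = 30500000 N*mm
y = 9.9 cm = 99 mm
I = 2805 cm^4 = 28050000 mm^4
sigma = 30500000 * 99 / 28050000
sigma = 107.6 MPa

107.6


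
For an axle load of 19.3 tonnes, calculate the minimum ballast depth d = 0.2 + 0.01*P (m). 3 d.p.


d = 0.2 + 0.01 * 19.3
d = 0.2 + 0.193
d = 0.393 m

0.393


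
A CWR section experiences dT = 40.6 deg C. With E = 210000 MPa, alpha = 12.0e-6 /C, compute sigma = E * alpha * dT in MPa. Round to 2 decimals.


sigma = E * alpha * dT
sigma = 210000 * 12.0e-6 * 40.6
sigma = 2.52 * 40.6
sigma = 102.31 MPa

102.31


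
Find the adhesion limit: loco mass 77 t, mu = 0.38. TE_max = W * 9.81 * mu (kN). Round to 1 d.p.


TE_max = W * g * mu
TE_max = 77 * 9.81 * 0.38
TE_max = 755.37 * 0.38
TE_max = 287.0 kN

287.0


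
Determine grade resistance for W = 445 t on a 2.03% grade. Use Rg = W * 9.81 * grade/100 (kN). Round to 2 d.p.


Rg = W * 9.81 * grade / 100
Rg = 445 * 9.81 * 2.03 / 100
Rg = 4365.45 * 0.0203
Rg = 88.62 kN

88.62


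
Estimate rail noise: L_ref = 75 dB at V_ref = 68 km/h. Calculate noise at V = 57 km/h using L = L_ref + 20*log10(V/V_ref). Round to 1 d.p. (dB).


V/V_ref = 57 / 68 = 0.838235
log10(0.838235) = -0.076634
20 * -0.076634 = -1.5327
L = 75 + -1.5327 = 73.5 dB

73.5


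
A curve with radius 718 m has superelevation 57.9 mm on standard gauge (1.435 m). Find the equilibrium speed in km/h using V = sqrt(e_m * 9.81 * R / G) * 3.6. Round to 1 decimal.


Convert cant: e = 57.9 mm = 0.0579 m
V_ms = sqrt(0.0579 * 9.81 * 718 / 1.435)
V_ms = sqrt(284.197409) = 16.8582 m/s
V = 16.8582 * 3.6 = 60.7 km/h

60.7


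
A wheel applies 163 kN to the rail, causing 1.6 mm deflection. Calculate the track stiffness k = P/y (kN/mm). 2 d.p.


Track stiffness k = P / y
k = 163 / 1.6
k = 101.88 kN/mm

101.88


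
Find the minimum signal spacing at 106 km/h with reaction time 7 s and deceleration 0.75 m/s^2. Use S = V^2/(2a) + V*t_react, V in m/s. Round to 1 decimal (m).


V = 106 / 3.6 = 29.4444 m/s
Braking distance = 29.4444^2 / (2*0.75) = 577.9835 m
Sighting distance = 29.4444 * 7 = 206.1111 m
S = 577.9835 + 206.1111 = 784.1 m

784.1


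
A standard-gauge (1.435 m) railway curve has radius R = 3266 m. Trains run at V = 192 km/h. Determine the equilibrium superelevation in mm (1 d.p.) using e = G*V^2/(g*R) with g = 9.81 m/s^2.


Convert speed: V = 192 / 3.6 = 53.3333 m/s
Apply formula: e = 1.435 * 53.3333^2 / (9.81 * 3266)
e = 1.435 * 2844.4444 / 32039.46
e = 0.127398 m = 127.4 mm

127.4
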